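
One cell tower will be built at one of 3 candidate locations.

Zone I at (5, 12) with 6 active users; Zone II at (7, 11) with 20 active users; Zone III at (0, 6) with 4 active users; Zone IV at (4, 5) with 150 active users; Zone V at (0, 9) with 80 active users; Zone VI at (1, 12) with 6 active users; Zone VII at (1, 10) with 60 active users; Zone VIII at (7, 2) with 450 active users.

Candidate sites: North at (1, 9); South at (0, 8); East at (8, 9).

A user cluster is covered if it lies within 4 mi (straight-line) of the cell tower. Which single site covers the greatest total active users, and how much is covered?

Coverage radius r = 4 mi; a point is covered iff (Δx)²+(Δy)² ≤ 4² = 16.
  North (1, 9): covers {Zone III, Zone V, Zone VI, Zone VII} → 150
  South (0, 8): covers {Zone III, Zone V, Zone VII} → 144
  East (8, 9): covers {Zone II} → 20
Maximum coverage at North: 150 active users.

North, covering 150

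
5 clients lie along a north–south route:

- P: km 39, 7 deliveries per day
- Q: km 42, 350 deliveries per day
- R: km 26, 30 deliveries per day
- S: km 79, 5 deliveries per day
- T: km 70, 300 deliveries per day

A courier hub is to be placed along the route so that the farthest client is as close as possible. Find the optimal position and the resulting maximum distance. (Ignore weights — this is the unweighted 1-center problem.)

location 52.5, max distance 26.5

The 1-center on a line is the midpoint of the two extreme points: leftmost at 26, rightmost at 79.
Optimal location = (26 + 79)/2 = 52.5; maximum distance = (79 − 26)/2 = 26.5.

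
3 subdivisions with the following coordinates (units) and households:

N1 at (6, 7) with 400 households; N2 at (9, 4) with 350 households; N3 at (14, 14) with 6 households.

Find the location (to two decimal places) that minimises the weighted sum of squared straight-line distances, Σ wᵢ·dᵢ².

The minimiser of Σwᵢ‖p−pᵢ‖² is the weighted centroid p* = (Σwᵢpᵢ)/(Σwᵢ).
Σwᵢ = 756.
Σwᵢxᵢ = 400·6 + 350·9 + 6·14 = 5634.
Σwᵢyᵢ = 400·7 + 350·4 + 6·14 = 4284.
x* = 5634/756 = 7.45, y* = 4284/756 = 5.67.

(7.45, 5.67)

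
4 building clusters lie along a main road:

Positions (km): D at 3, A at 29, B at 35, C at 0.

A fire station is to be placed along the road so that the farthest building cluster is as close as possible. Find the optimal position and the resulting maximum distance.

The 1-center on a line is the midpoint of the two extreme points: leftmost at 0, rightmost at 35.
Optimal location = (0 + 35)/2 = 17.5; maximum distance = (35 − 0)/2 = 17.5.

location 17.5, max distance 17.5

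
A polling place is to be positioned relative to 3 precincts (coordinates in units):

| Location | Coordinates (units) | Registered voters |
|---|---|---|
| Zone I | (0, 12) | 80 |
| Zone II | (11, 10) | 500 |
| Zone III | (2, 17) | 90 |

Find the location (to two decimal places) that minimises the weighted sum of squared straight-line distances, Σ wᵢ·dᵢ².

(8.48, 11.18)

The minimiser of Σwᵢ‖p−pᵢ‖² is the weighted centroid p* = (Σwᵢpᵢ)/(Σwᵢ).
Σwᵢ = 670.
Σwᵢxᵢ = 80·0 + 500·11 + 90·2 = 5680.
Σwᵢyᵢ = 80·12 + 500·10 + 90·17 = 7490.
x* = 5680/670 = 8.48, y* = 7490/670 = 11.18.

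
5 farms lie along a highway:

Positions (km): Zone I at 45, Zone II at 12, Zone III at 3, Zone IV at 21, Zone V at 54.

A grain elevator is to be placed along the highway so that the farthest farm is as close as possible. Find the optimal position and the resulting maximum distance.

The 1-center on a line is the midpoint of the two extreme points: leftmost at 3, rightmost at 54.
Optimal location = (3 + 54)/2 = 28.5; maximum distance = (54 − 3)/2 = 25.5.

location 28.5, max distance 25.5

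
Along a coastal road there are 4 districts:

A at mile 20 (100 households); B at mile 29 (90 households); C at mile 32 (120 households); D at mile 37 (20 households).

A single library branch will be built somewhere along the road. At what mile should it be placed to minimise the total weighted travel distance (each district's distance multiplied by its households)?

For a sum of weighted absolute distances on a line, the optimum is the weighted median (not the mean). Total weight W = 330; half-weight = 165.
Sort by position and accumulate weight:
  mile 20 (A, w=100) → cum 100
  mile 29 (B, w=90) → cum 190  ≥ 165 → median here
  mile 32 (C, w=120) → cum 310
  mile 37 (D, w=20) → cum 330
Optimal location: mile 29.

x = 29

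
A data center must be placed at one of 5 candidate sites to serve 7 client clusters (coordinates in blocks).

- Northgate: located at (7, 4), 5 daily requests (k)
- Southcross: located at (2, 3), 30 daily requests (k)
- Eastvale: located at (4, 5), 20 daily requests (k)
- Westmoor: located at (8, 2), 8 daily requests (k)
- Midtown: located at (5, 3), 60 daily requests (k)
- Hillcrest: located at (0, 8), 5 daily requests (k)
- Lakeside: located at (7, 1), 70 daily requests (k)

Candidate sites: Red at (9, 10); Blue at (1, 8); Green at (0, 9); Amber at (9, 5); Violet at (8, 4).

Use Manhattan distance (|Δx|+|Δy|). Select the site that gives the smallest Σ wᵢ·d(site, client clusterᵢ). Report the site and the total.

Violet, total 911 blocks

Total weighted distance at each candidate:
  Red (9, 10): total = 2217
  Blue (1, 8): total = 1909
  Green (0, 9): total = 2295
  Amber (9, 5): total = 1257
  Violet (8, 4): total = 911
Minimum is at Violet with total 911 blocks.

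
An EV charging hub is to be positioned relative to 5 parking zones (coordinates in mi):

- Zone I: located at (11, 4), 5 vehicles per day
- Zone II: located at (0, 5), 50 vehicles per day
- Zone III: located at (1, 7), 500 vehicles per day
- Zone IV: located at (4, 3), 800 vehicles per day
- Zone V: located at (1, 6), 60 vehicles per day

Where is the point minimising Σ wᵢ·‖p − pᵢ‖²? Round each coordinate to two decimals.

(2.70, 4.61)

The minimiser of Σwᵢ‖p−pᵢ‖² is the weighted centroid p* = (Σwᵢpᵢ)/(Σwᵢ).
Σwᵢ = 1415.
Σwᵢxᵢ = 5·11 + 50·0 + 500·1 + 800·4 + 60·1 = 3815.
Σwᵢyᵢ = 5·4 + 50·5 + 500·7 + 800·3 + 60·6 = 6530.
x* = 3815/1415 = 2.70, y* = 6530/1415 = 4.61.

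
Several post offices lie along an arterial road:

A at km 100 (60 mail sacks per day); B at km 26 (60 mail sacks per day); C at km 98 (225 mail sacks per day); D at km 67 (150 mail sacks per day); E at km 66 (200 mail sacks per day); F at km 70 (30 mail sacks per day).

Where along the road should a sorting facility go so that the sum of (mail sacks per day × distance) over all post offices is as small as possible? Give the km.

x = 67

For a sum of weighted absolute distances on a line, the optimum is the weighted median (not the mean). Total weight W = 725; half-weight = 362.5.
Sort by position and accumulate weight:
  km 26 (B, w=60) → cum 60
  km 66 (E, w=200) → cum 260
  km 67 (D, w=150) → cum 410  ≥ 362.5 → median here
  km 70 (F, w=30) → cum 440
  km 98 (C, w=225) → cum 665
  km 100 (A, w=60) → cum 725
Optimal location: km 67.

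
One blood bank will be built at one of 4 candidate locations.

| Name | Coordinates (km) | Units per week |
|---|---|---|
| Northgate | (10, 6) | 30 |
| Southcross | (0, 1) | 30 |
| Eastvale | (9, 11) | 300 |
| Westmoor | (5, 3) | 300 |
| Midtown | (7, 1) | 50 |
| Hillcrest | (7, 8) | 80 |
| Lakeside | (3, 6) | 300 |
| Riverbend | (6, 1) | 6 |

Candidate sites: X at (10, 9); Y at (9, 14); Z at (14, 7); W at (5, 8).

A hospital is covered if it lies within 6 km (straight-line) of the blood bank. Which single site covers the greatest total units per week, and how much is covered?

W, covering 1010

Coverage radius r = 6 km; a point is covered iff (Δx)²+(Δy)² ≤ 6² = 36.
  X (10, 9): covers {Northgate, Eastvale, Hillcrest} → 410
  Y (9, 14): covers {Eastvale} → 300
  Z (14, 7): covers {Northgate} → 30
  W (5, 8): covers {Northgate, Eastvale, Westmoor, Hillcrest, Lakeside} → 1010
Maximum coverage at W: 1010 units per week.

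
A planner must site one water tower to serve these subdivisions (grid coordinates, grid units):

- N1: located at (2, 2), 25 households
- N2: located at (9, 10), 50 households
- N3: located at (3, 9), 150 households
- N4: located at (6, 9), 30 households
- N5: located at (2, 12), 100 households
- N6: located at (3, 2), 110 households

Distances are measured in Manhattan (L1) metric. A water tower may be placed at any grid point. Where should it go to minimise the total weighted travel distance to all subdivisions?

Manhattan distance separates: Σwᵢ(|x−xᵢ|+|y−yᵢ|) = Σwᵢ|x−xᵢ| + Σwᵢ|y−yᵢ|, so x and y are optimised independently as 1-D weighted medians.
Total weight W = 465; half = 232.5.
x-coordinate, sorted with cumulative weight:
  x=2 (N1, w=25) cum 25
  x=2 (N5, w=100) cum 125
  x=3 (N3, w=150) cum 275  ← median
  x=3 (N6, w=110) cum 385
  x=6 (N4, w=30) cum 415
  x=9 (N2, w=50) cum 465
⇒ x* = 3
y-coordinate, sorted with cumulative weight:
  y=2 (N1, w=25) cum 25
  y=2 (N6, w=110) cum 135
  y=9 (N3, w=150) cum 285  ← median
  y=9 (N4, w=30) cum 315
  y=10 (N2, w=50) cum 365
  y=12 (N5, w=100) cum 465
⇒ y* = 9

(3, 9)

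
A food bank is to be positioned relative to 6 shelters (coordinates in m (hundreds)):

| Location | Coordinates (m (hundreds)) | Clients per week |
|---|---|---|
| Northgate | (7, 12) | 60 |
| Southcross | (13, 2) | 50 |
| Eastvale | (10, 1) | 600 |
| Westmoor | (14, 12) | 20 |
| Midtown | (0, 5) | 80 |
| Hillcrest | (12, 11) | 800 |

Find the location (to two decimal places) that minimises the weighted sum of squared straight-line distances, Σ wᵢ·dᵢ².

(10.53, 6.75)

The minimiser of Σwᵢ‖p−pᵢ‖² is the weighted centroid p* = (Σwᵢpᵢ)/(Σwᵢ).
Σwᵢ = 1610.
Σwᵢxᵢ = 60·7 + 50·13 + 600·10 + 20·14 + 80·0 + 800·12 = 16950.
Σwᵢyᵢ = 60·12 + 50·2 + 600·1 + 20·12 + 80·5 + 800·11 = 10860.
x* = 16950/1610 = 10.53, y* = 10860/1610 = 6.75.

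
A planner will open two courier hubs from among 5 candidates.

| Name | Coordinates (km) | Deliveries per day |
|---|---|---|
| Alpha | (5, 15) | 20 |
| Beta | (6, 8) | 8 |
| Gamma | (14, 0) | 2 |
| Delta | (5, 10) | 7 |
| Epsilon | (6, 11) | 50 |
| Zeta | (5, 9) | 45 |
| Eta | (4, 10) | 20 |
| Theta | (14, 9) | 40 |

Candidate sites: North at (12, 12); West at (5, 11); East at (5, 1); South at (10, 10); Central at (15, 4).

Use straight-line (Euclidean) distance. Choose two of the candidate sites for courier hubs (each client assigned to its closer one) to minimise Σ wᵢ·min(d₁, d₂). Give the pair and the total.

Evaluate every pair (each demand assigned to the nearer of the two):
  {North, West}: total = 449.1
  {West, South}: total = 467.0
  {West, Central}: total = 492.8
  {West, East}: total = 667.5
  {North, South}: total = 933.6
  {South, Central}: total = 941.0
  {East, South}: total = 950.8
  {North, Central}: total = 1225.2
  {North, East}: total = 1233.9
  {East, Central}: total = 1655.4
Best pair: {North, West} with total 449.1.

{North, West}, total 449.1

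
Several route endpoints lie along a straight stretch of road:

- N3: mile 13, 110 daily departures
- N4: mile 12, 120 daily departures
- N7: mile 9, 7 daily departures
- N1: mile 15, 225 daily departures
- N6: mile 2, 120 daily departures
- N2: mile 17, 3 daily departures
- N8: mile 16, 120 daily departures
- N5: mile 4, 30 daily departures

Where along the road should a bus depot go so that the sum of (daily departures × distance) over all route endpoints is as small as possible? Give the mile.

For a sum of weighted absolute distances on a line, the optimum is the weighted median (not the mean). Total weight W = 735; half-weight = 367.5.
Sort by position and accumulate weight:
  mile 2 (N6, w=120) → cum 120
  mile 4 (N5, w=30) → cum 150
  mile 9 (N7, w=7) → cum 157
  mile 12 (N4, w=120) → cum 277
  mile 13 (N3, w=110) → cum 387  ≥ 367.5 → median here
  mile 15 (N1, w=225) → cum 612
  mile 16 (N8, w=120) → cum 732
  mile 17 (N2, w=3) → cum 735
Optimal location: mile 13.

x = 13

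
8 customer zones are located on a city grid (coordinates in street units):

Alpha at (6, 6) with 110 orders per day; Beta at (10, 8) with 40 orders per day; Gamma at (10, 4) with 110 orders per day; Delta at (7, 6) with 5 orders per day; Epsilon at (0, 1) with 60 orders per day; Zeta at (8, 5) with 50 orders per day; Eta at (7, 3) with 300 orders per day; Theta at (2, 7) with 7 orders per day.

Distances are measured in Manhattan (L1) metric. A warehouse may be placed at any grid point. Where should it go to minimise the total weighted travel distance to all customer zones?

(7, 3)

Manhattan distance separates: Σwᵢ(|x−xᵢ|+|y−yᵢ|) = Σwᵢ|x−xᵢ| + Σwᵢ|y−yᵢ|, so x and y are optimised independently as 1-D weighted medians.
Total weight W = 682; half = 341.
x-coordinate, sorted with cumulative weight:
  x=0 (Epsilon, w=60) cum 60
  x=2 (Theta, w=7) cum 67
  x=6 (Alpha, w=110) cum 177
  x=7 (Delta, w=5) cum 182
  x=7 (Eta, w=300) cum 482  ← median
  x=8 (Zeta, w=50) cum 532
  x=10 (Beta, w=40) cum 572
  x=10 (Gamma, w=110) cum 682
⇒ x* = 7
y-coordinate, sorted with cumulative weight:
  y=1 (Epsilon, w=60) cum 60
  y=3 (Eta, w=300) cum 360  ← median
  y=4 (Gamma, w=110) cum 470
  y=5 (Zeta, w=50) cum 520
  y=6 (Alpha, w=110) cum 630
  y=6 (Delta, w=5) cum 635
  y=7 (Theta, w=7) cum 642
  y=8 (Beta, w=40) cum 682
⇒ y* = 3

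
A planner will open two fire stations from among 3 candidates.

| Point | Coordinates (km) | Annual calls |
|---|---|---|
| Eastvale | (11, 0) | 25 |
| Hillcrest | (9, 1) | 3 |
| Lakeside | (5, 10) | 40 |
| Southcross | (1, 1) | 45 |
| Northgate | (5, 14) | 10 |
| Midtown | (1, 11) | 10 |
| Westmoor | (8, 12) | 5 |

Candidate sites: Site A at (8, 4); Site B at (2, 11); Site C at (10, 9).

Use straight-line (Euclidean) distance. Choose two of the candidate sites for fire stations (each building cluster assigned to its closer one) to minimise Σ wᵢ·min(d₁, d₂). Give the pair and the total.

Evaluate every pair (each demand assigned to the nearer of the two):
  {Site A, Site B}: total = 686.5
  {Site A, Site C}: total = 862.1
  {Site B, Site C}: total = 899.8
Best pair: {Site A, Site B} with total 686.5.

{Site A, Site B}, total 686.5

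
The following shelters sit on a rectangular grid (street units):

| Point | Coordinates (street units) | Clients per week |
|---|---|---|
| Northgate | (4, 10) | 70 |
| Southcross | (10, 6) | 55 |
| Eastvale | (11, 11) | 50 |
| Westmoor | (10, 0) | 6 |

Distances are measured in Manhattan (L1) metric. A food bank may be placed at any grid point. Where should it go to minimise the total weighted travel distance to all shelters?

Manhattan distance separates: Σwᵢ(|x−xᵢ|+|y−yᵢ|) = Σwᵢ|x−xᵢ| + Σwᵢ|y−yᵢ|, so x and y are optimised independently as 1-D weighted medians.
Total weight W = 181; half = 90.5.
x-coordinate, sorted with cumulative weight:
  x=4 (Northgate, w=70) cum 70
  x=10 (Southcross, w=55) cum 125  ← median
  x=10 (Westmoor, w=6) cum 131
  x=11 (Eastvale, w=50) cum 181
⇒ x* = 10
y-coordinate, sorted with cumulative weight:
  y=0 (Westmoor, w=6) cum 6
  y=6 (Southcross, w=55) cum 61
  y=10 (Northgate, w=70) cum 131  ← median
  y=11 (Eastvale, w=50) cum 181
⇒ y* = 10

(10, 10)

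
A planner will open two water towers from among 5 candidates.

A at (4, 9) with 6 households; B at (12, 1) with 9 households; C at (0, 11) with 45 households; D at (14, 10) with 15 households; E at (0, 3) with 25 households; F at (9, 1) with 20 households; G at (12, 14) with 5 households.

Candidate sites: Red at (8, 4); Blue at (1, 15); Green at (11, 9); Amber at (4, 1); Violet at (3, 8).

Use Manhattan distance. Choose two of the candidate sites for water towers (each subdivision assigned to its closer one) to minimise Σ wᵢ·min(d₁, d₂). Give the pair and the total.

Evaluate every pair (each demand assigned to the nearer of the two):
  {Green, Violet}: total = 853
  {Amber, Violet}: total = 874
  {Red, Violet}: total = 875
  {Red, Blue}: total = 887
  {Blue, Amber}: total = 925
  {Blue, Green}: total = 963
  {Green, Amber}: total = 1039
  {Red, Green}: total = 1085
  {Blue, Violet}: total = 1096
  {Red, Amber}: total = 1221
Best pair: {Green, Violet} with total 853.

{Green, Violet}, total 853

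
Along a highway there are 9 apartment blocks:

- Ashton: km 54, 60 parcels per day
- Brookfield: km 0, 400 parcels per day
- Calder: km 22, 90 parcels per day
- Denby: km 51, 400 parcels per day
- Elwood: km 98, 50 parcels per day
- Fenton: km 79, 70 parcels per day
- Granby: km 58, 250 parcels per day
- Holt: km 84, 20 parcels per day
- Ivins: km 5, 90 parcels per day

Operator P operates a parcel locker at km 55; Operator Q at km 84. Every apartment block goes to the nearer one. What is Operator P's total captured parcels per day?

1290

The indifferent point is the midpoint (55+84)/2 = 69.5; apartment blocks left of it (closer to Operator P at 55) go to Operator P, those right go to Operator Q.
  Brookfield at 0 (w=400) → Operator P
  Ivins at 5 (w=90) → Operator P
  Calder at 22 (w=90) → Operator P
  Denby at 51 (w=400) → Operator P
  Ashton at 54 (w=60) → Operator P
  Granby at 58 (w=250) → Operator P
  Fenton at 79 (w=70) → Operator Q
  Holt at 84 (w=20) → Operator Q
  Elwood at 98 (w=50) → Operator Q
Operator P captures 1290; Operator Q captures 140.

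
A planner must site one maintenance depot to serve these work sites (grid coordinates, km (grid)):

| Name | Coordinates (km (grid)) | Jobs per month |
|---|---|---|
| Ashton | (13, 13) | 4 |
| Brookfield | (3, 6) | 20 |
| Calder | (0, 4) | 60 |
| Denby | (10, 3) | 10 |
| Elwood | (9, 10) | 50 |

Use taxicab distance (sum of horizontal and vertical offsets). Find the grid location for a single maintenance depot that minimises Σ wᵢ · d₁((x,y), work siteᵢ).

(3, 6)

Manhattan distance separates: Σwᵢ(|x−xᵢ|+|y−yᵢ|) = Σwᵢ|x−xᵢ| + Σwᵢ|y−yᵢ|, so x and y are optimised independently as 1-D weighted medians.
Total weight W = 144; half = 72.
x-coordinate, sorted with cumulative weight:
  x=0 (Calder, w=60) cum 60
  x=3 (Brookfield, w=20) cum 80  ← median
  x=9 (Elwood, w=50) cum 130
  x=10 (Denby, w=10) cum 140
  x=13 (Ashton, w=4) cum 144
⇒ x* = 3
y-coordinate, sorted with cumulative weight:
  y=3 (Denby, w=10) cum 10
  y=4 (Calder, w=60) cum 70
  y=6 (Brookfield, w=20) cum 90  ← median
  y=10 (Elwood, w=50) cum 140
  y=13 (Ashton, w=4) cum 144
⇒ y* = 6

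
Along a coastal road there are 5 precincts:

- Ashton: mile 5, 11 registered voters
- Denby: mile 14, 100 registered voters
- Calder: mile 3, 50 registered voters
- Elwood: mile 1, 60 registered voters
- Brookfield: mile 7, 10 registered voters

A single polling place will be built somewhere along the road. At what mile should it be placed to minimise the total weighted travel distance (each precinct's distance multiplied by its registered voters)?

x = 5

For a sum of weighted absolute distances on a line, the optimum is the weighted median (not the mean). Total weight W = 231; half-weight = 115.5.
Sort by position and accumulate weight:
  mile 1 (Elwood, w=60) → cum 60
  mile 3 (Calder, w=50) → cum 110
  mile 5 (Ashton, w=11) → cum 121  ≥ 115.5 → median here
  mile 7 (Brookfield, w=10) → cum 131
  mile 14 (Denby, w=100) → cum 231
Optimal location: mile 5.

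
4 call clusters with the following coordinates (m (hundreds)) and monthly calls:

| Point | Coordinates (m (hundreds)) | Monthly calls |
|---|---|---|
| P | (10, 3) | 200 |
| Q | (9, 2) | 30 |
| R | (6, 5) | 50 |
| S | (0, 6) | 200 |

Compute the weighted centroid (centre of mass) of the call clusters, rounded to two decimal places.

The minimiser of Σwᵢ‖p−pᵢ‖² is the weighted centroid p* = (Σwᵢpᵢ)/(Σwᵢ).
Σwᵢ = 480.
Σwᵢxᵢ = 200·10 + 30·9 + 50·6 + 200·0 = 2570.
Σwᵢyᵢ = 200·3 + 30·2 + 50·5 + 200·6 = 2110.
x* = 2570/480 = 5.35, y* = 2110/480 = 4.40.

(5.35, 4.40)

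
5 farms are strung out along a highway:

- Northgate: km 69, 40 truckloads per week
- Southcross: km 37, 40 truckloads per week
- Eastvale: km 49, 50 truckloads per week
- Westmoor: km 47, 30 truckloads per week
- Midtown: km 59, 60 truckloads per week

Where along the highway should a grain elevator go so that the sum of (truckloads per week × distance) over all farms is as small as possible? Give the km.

For a sum of weighted absolute distances on a line, the optimum is the weighted median (not the mean). Total weight W = 220; half-weight = 110.
Sort by position and accumulate weight:
  km 37 (Southcross, w=40) → cum 40
  km 47 (Westmoor, w=30) → cum 70
  km 49 (Eastvale, w=50) → cum 120  ≥ 110 → median here
  km 59 (Midtown, w=60) → cum 180
  km 69 (Northgate, w=40) → cum 220
Optimal location: km 49.

x = 49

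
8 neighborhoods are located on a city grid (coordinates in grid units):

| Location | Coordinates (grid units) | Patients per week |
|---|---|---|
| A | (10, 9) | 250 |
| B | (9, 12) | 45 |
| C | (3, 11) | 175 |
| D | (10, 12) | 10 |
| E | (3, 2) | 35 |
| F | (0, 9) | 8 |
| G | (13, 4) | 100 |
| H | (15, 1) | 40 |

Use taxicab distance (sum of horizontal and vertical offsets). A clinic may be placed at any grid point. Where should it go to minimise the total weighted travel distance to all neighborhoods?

Manhattan distance separates: Σwᵢ(|x−xᵢ|+|y−yᵢ|) = Σwᵢ|x−xᵢ| + Σwᵢ|y−yᵢ|, so x and y are optimised independently as 1-D weighted medians.
Total weight W = 663; half = 331.5.
x-coordinate, sorted with cumulative weight:
  x=0 (F, w=8) cum 8
  x=3 (C, w=175) cum 183
  x=3 (E, w=35) cum 218
  x=9 (B, w=45) cum 263
  x=10 (A, w=250) cum 513  ← median
  x=10 (D, w=10) cum 523
  x=13 (G, w=100) cum 623
  x=15 (H, w=40) cum 663
⇒ x* = 10
y-coordinate, sorted with cumulative weight:
  y=1 (H, w=40) cum 40
  y=2 (E, w=35) cum 75
  y=4 (G, w=100) cum 175
  y=9 (A, w=250) cum 425  ← median
  y=9 (F, w=8) cum 433
  y=11 (C, w=175) cum 608
  y=12 (B, w=45) cum 653
  y=12 (D, w=10) cum 663
⇒ y* = 9

(10, 9)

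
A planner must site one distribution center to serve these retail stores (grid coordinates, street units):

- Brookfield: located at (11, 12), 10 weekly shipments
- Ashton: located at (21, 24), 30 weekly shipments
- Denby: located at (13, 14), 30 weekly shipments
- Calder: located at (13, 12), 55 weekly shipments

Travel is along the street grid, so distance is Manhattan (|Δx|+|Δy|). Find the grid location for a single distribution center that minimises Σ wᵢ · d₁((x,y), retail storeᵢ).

Manhattan distance separates: Σwᵢ(|x−xᵢ|+|y−yᵢ|) = Σwᵢ|x−xᵢ| + Σwᵢ|y−yᵢ|, so x and y are optimised independently as 1-D weighted medians.
Total weight W = 125; half = 62.5.
x-coordinate, sorted with cumulative weight:
  x=11 (Brookfield, w=10) cum 10
  x=13 (Denby, w=30) cum 40
  x=13 (Calder, w=55) cum 95  ← median
  x=21 (Ashton, w=30) cum 125
⇒ x* = 13
y-coordinate, sorted with cumulative weight:
  y=12 (Brookfield, w=10) cum 10
  y=12 (Calder, w=55) cum 65  ← median
  y=14 (Denby, w=30) cum 95
  y=24 (Ashton, w=30) cum 125
⇒ y* = 12

(13, 12)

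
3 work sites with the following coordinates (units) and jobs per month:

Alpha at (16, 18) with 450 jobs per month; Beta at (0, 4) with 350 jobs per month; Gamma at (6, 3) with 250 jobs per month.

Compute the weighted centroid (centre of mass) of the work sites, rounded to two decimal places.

(8.29, 9.76)

The minimiser of Σwᵢ‖p−pᵢ‖² is the weighted centroid p* = (Σwᵢpᵢ)/(Σwᵢ).
Σwᵢ = 1050.
Σwᵢxᵢ = 450·16 + 350·0 + 250·6 = 8700.
Σwᵢyᵢ = 450·18 + 350·4 + 250·3 = 10250.
x* = 8700/1050 = 8.29, y* = 10250/1050 = 9.76.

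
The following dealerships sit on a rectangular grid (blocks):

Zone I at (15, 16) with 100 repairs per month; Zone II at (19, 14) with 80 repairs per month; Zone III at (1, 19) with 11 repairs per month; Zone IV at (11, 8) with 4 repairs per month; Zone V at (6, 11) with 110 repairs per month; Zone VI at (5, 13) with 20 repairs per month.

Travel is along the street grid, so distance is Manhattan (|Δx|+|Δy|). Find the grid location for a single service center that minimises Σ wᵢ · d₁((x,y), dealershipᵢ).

Manhattan distance separates: Σwᵢ(|x−xᵢ|+|y−yᵢ|) = Σwᵢ|x−xᵢ| + Σwᵢ|y−yᵢ|, so x and y are optimised independently as 1-D weighted medians.
Total weight W = 325; half = 162.5.
x-coordinate, sorted with cumulative weight:
  x=1 (Zone III, w=11) cum 11
  x=5 (Zone VI, w=20) cum 31
  x=6 (Zone V, w=110) cum 141
  x=11 (Zone IV, w=4) cum 145
  x=15 (Zone I, w=100) cum 245  ← median
  x=19 (Zone II, w=80) cum 325
⇒ x* = 15
y-coordinate, sorted with cumulative weight:
  y=8 (Zone IV, w=4) cum 4
  y=11 (Zone V, w=110) cum 114
  y=13 (Zone VI, w=20) cum 134
  y=14 (Zone II, w=80) cum 214  ← median
  y=16 (Zone I, w=100) cum 314
  y=19 (Zone III, w=11) cum 325
⇒ y* = 14

(15, 14)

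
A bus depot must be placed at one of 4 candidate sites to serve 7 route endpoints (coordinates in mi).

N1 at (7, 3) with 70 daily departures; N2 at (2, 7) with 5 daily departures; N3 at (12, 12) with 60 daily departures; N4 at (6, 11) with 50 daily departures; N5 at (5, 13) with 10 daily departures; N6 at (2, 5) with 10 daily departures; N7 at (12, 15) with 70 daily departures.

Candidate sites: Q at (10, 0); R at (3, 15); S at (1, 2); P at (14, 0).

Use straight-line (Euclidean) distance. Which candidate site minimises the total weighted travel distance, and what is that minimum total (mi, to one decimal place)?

R, total 2503.7 mi

Total weighted distance at each candidate:
  Q (10, 0): total = 2958.2
  R (3, 15): total = 2503.7
  S (1, 2): total = 3198.8
  P (14, 0): total = 3360.0
Minimum is at R with total 2503.7 mi.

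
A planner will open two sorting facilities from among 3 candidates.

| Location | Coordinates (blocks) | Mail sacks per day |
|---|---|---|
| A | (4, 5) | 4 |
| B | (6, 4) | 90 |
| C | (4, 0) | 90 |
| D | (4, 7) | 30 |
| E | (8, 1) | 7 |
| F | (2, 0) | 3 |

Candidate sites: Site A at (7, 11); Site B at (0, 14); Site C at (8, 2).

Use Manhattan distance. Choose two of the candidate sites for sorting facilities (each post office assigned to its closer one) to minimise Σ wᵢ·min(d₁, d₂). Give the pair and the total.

Evaluate every pair (each demand assigned to the nearer of the two):
  {Site A, Site C}: total = 1169
  {Site B, Site C}: total = 1229
  {Site A, Site B}: total = 2351
Best pair: {Site A, Site C} with total 1169.

{Site A, Site C}, total 1169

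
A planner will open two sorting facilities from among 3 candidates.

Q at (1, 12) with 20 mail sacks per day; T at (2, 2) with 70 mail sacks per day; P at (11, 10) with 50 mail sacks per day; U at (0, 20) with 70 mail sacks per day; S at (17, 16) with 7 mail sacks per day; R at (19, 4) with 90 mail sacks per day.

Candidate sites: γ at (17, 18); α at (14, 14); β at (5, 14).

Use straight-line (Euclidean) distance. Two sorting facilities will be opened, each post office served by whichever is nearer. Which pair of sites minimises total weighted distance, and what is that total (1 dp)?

{α, β}, total 2783.5

Evaluate every pair (each demand assigned to the nearer of the two):
  {α, β}: total = 2783.5
  {γ, β}: total = 3149.4
  {γ, α}: total = 3787.4
Best pair: {α, β} with total 2783.5.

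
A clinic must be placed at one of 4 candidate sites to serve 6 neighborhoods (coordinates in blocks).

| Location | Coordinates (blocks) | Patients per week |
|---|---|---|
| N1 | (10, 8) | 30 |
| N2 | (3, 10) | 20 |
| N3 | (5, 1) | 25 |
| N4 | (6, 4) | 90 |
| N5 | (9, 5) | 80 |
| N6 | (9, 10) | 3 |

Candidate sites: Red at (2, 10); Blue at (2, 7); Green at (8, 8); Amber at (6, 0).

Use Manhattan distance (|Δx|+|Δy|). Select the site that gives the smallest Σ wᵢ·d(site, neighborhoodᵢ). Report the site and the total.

Total weighted distance at each candidate:
  Red (2, 10): total = 2501
  Blue (2, 7): total = 1955
  Green (8, 8): total = 1319
  Amber (6, 0): total = 1709
Minimum is at Green with total 1319 blocks.

Green, total 1319 blocks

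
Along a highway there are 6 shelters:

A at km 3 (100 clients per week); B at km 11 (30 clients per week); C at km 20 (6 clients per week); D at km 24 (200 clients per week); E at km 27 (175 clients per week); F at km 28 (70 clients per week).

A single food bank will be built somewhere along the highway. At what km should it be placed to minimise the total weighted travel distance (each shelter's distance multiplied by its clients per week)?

For a sum of weighted absolute distances on a line, the optimum is the weighted median (not the mean). Total weight W = 581; half-weight = 290.5.
Sort by position and accumulate weight:
  km 3 (A, w=100) → cum 100
  km 11 (B, w=30) → cum 130
  km 20 (C, w=6) → cum 136
  km 24 (D, w=200) → cum 336  ≥ 290.5 → median here
  km 27 (E, w=175) → cum 511
  km 28 (F, w=70) → cum 581
Optimal location: km 24.

x = 24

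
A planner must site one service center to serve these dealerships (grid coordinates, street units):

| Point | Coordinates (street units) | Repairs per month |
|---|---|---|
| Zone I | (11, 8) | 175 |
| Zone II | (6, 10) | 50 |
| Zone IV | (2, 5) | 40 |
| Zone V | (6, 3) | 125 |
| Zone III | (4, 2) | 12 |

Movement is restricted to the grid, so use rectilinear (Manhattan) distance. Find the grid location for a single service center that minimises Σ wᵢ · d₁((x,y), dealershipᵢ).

Manhattan distance separates: Σwᵢ(|x−xᵢ|+|y−yᵢ|) = Σwᵢ|x−xᵢ| + Σwᵢ|y−yᵢ|, so x and y are optimised independently as 1-D weighted medians.
Total weight W = 402; half = 201.
x-coordinate, sorted with cumulative weight:
  x=2 (Zone IV, w=40) cum 40
  x=4 (Zone III, w=12) cum 52
  x=6 (Zone II, w=50) cum 102
  x=6 (Zone V, w=125) cum 227  ← median
  x=11 (Zone I, w=175) cum 402
⇒ x* = 6
y-coordinate, sorted with cumulative weight:
  y=2 (Zone III, w=12) cum 12
  y=3 (Zone V, w=125) cum 137
  y=5 (Zone IV, w=40) cum 177
  y=8 (Zone I, w=175) cum 352  ← median
  y=10 (Zone II, w=50) cum 402
⇒ y* = 8

(6, 8)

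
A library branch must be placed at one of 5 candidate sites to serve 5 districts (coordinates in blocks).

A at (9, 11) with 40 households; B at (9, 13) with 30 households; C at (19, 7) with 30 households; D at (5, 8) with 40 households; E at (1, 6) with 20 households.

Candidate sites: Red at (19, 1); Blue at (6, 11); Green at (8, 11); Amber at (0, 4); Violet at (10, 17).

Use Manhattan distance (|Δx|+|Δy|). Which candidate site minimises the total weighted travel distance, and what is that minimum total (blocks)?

Total weighted distance at each candidate:
  Red (19, 1): total = 2940
  Blue (6, 11): total = 1140
  Green (8, 11): total = 1060
  Amber (0, 4): total = 2260
  Violet (10, 17): total = 1960
Minimum is at Green with total 1060 blocks.

Green, total 1060 blocks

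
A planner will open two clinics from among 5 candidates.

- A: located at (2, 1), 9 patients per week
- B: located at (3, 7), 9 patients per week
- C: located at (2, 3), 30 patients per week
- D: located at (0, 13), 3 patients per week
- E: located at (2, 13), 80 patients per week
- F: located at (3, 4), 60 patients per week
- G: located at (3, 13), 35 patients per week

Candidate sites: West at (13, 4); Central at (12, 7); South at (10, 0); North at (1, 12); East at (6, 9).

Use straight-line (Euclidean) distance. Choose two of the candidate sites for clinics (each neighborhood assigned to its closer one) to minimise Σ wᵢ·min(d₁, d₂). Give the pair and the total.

{North, East}, total 874.8

Evaluate every pair (each demand assigned to the nearer of the two):
  {North, East}: total = 874.8
  {South, North}: total = 1056.7
  {West, North}: total = 1110.0
  {Central, North}: total = 1110.0
  {South, East}: total = 1320.4
  {West, East}: total = 1328.3
  {Central, East}: total = 1328.3
  {Central, South}: total = 2245.4
  {West, Central}: total = 2427.7
  {West, South}: total = 2557.0
Best pair: {North, East} with total 874.8.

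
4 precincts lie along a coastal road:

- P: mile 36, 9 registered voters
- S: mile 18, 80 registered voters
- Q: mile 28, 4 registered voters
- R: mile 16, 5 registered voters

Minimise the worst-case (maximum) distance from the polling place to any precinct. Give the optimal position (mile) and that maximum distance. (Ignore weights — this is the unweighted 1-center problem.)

The 1-center on a line is the midpoint of the two extreme points: leftmost at 16, rightmost at 36.
Optimal location = (16 + 36)/2 = 26; maximum distance = (36 − 16)/2 = 10.

location 26, max distance 10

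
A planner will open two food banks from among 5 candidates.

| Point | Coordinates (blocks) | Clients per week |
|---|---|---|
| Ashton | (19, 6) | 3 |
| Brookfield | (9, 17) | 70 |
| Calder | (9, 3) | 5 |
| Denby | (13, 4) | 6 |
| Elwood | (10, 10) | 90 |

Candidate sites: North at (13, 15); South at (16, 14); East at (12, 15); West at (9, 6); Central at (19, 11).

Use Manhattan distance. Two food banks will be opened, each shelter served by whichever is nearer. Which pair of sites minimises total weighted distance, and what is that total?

{East, West}, total 881

Evaluate every pair (each demand assigned to the nearer of the two):
  {East, West}: total = 881
  {North, West}: total = 951
  {East, Central}: total = 1142
  {South, East}: total = 1160
  {North, East}: total = 1166
  {South, West}: total = 1231
  {West, Central}: total = 1286
  {North, Central}: total = 1301
  {North, South}: total = 1319
  {South, Central}: total = 1783
Best pair: {East, West} with total 881.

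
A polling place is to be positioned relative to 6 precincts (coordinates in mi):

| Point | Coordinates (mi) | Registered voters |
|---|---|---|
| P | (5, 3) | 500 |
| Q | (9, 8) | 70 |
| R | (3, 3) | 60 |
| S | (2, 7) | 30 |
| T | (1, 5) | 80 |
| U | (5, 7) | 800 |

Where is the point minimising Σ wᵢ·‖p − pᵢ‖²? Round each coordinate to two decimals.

(4.84, 5.49)

The minimiser of Σwᵢ‖p−pᵢ‖² is the weighted centroid p* = (Σwᵢpᵢ)/(Σwᵢ).
Σwᵢ = 1540.
Σwᵢxᵢ = 500·5 + 70·9 + 60·3 + 30·2 + 80·1 + 800·5 = 7450.
Σwᵢyᵢ = 500·3 + 70·8 + 60·3 + 30·7 + 80·5 + 800·7 = 8450.
x* = 7450/1540 = 4.84, y* = 8450/1540 = 5.49.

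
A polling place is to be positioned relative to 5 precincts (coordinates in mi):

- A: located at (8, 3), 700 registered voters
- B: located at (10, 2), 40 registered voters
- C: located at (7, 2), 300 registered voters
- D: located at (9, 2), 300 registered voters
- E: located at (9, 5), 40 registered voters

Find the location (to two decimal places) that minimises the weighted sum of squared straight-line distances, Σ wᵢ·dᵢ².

The minimiser of Σwᵢ‖p−pᵢ‖² is the weighted centroid p* = (Σwᵢpᵢ)/(Σwᵢ).
Σwᵢ = 1380.
Σwᵢxᵢ = 700·8 + 40·10 + 300·7 + 300·9 + 40·9 = 11160.
Σwᵢyᵢ = 700·3 + 40·2 + 300·2 + 300·2 + 40·5 = 3580.
x* = 11160/1380 = 8.09, y* = 3580/1380 = 2.59.

(8.09, 2.59)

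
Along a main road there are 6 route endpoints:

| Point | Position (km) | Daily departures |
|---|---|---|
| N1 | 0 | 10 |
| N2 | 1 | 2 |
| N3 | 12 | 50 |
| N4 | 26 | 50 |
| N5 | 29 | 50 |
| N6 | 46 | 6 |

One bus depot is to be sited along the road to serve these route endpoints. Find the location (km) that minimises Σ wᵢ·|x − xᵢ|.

x = 26

For a sum of weighted absolute distances on a line, the optimum is the weighted median (not the mean). Total weight W = 168; half-weight = 84.
Sort by position and accumulate weight:
  km 0 (N1, w=10) → cum 10
  km 1 (N2, w=2) → cum 12
  km 12 (N3, w=50) → cum 62
  km 26 (N4, w=50) → cum 112  ≥ 84 → median here
  km 29 (N5, w=50) → cum 162
  km 46 (N6, w=6) → cum 168
Optimal location: km 26.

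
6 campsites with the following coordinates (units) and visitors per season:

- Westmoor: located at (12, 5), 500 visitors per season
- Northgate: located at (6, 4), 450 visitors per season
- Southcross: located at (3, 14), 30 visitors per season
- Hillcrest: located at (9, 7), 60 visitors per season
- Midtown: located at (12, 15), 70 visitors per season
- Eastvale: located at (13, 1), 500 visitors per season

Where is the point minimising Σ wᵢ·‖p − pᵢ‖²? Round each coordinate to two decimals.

(10.35, 4.16)

The minimiser of Σwᵢ‖p−pᵢ‖² is the weighted centroid p* = (Σwᵢpᵢ)/(Σwᵢ).
Σwᵢ = 1610.
Σwᵢxᵢ = 500·12 + 450·6 + 30·3 + 60·9 + 70·12 + 500·13 = 16670.
Σwᵢyᵢ = 500·5 + 450·4 + 30·14 + 60·7 + 70·15 + 500·1 = 6690.
x* = 16670/1610 = 10.35, y* = 6690/1610 = 4.16.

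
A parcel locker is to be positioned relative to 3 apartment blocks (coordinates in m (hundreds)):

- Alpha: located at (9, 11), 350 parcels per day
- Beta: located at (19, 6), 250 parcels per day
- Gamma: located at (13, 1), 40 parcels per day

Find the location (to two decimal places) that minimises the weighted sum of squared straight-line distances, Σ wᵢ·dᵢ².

(13.16, 8.42)

The minimiser of Σwᵢ‖p−pᵢ‖² is the weighted centroid p* = (Σwᵢpᵢ)/(Σwᵢ).
Σwᵢ = 640.
Σwᵢxᵢ = 350·9 + 250·19 + 40·13 = 8420.
Σwᵢyᵢ = 350·11 + 250·6 + 40·1 = 5390.
x* = 8420/640 = 13.16, y* = 5390/640 = 8.42.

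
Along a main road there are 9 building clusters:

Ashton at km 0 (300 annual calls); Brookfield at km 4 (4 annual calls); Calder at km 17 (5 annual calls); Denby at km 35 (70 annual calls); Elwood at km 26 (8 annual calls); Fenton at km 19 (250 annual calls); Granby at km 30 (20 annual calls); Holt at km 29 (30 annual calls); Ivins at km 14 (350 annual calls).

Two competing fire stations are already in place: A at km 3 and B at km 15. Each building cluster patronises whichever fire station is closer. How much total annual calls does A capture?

304

The indifferent point is the midpoint (3+15)/2 = 9; building clusters left of it (closer to A at 3) go to A, those right go to B.
  Ashton at 0 (w=300) → A
  Brookfield at 4 (w=4) → A
  Ivins at 14 (w=350) → B
  Calder at 17 (w=5) → B
  Fenton at 19 (w=250) → B
  Elwood at 26 (w=8) → B
  Holt at 29 (w=30) → B
  Granby at 30 (w=20) → B
  Denby at 35 (w=70) → B
A captures 304; B captures 733.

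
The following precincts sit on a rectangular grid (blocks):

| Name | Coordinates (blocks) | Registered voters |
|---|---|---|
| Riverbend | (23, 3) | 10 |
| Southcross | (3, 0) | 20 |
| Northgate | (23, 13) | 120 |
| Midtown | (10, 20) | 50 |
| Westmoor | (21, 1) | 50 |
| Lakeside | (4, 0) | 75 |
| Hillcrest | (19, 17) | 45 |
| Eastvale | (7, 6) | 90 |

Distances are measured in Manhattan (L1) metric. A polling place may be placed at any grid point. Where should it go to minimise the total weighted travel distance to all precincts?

(10, 6)

Manhattan distance separates: Σwᵢ(|x−xᵢ|+|y−yᵢ|) = Σwᵢ|x−xᵢ| + Σwᵢ|y−yᵢ|, so x and y are optimised independently as 1-D weighted medians.
Total weight W = 460; half = 230.
x-coordinate, sorted with cumulative weight:
  x=3 (Southcross, w=20) cum 20
  x=4 (Lakeside, w=75) cum 95
  x=7 (Eastvale, w=90) cum 185
  x=10 (Midtown, w=50) cum 235  ← median
  x=19 (Hillcrest, w=45) cum 280
  x=21 (Westmoor, w=50) cum 330
  x=23 (Riverbend, w=10) cum 340
  x=23 (Northgate, w=120) cum 460
⇒ x* = 10
y-coordinate, sorted with cumulative weight:
  y=0 (Southcross, w=20) cum 20
  y=0 (Lakeside, w=75) cum 95
  y=1 (Westmoor, w=50) cum 145
  y=3 (Riverbend, w=10) cum 155
  y=6 (Eastvale, w=90) cum 245  ← median
  y=13 (Northgate, w=120) cum 365
  y=17 (Hillcrest, w=45) cum 410
  y=20 (Midtown, w=50) cum 460
⇒ y* = 6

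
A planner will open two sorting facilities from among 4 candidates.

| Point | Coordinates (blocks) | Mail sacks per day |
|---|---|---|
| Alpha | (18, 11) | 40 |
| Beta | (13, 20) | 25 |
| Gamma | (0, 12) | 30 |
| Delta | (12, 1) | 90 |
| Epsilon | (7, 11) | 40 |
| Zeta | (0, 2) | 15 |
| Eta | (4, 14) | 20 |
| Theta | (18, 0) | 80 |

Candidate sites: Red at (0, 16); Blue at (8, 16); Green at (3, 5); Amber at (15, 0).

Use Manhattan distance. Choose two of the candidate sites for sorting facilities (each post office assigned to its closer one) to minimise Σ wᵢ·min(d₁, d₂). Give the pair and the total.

{Blue, Amber}, total 2360

Evaluate every pair (each demand assigned to the nearer of the two):
  {Blue, Amber}: total = 2360
  {Red, Amber}: total = 2515
  {Green, Amber}: total = 2700
  {Blue, Green}: total = 4345
  {Red, Green}: total = 4765
  {Red, Blue}: total = 5305
Best pair: {Blue, Amber} with total 2360.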